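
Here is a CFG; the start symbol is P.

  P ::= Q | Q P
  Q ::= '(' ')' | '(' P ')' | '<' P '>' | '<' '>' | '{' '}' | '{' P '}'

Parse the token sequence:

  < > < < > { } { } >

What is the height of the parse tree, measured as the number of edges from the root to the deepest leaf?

[P [Q < >] [P [Q < [P [Q < >] [P [Q { }] [P [Q { }]]]] >]]]

7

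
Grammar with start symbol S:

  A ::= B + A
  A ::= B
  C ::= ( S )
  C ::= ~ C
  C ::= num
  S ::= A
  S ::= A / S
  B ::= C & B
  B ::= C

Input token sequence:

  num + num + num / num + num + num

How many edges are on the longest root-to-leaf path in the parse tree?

7

[S [A [B [C num]] + [A [B [C num]] + [A [B [C num]]]]] / [S [A [B [C num]] + [A [B [C num]] + [A [B [C num]]]]]]]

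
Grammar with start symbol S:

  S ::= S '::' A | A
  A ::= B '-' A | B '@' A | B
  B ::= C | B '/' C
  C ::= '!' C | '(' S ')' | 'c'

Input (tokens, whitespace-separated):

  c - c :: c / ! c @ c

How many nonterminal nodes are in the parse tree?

[S [S [A [B [C c]] - [A [B [C c]]]]] :: [A [B [B [C c]] / [C ! [C c]]] @ [A [B [C c]]]]]

17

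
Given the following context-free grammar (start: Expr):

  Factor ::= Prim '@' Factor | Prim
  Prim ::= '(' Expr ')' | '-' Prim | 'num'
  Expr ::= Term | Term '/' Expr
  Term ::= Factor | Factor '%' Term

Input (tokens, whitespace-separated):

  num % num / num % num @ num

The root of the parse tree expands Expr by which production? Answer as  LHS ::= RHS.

[Expr [Term [Factor [Prim num]] % [Term [Factor [Prim num]]]] / [Expr [Term [Factor [Prim num]] % [Term [Factor [Prim num] @ [Factor [Prim num]]]]]]]

Expr ::= Term '/' Expr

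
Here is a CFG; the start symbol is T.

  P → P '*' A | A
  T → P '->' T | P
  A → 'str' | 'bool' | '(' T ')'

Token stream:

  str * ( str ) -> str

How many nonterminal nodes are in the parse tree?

11

[T [P [P [A str]] * [A ( [T [P [A str]]] )]] -> [T [P [A str]]]]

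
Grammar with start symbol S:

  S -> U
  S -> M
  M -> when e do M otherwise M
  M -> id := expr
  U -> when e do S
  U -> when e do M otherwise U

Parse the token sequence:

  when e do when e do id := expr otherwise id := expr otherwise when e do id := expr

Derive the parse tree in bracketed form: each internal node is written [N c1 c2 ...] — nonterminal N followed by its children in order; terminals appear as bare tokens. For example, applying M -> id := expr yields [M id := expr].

[S [U when e do [M when e do [M id := expr] otherwise [M id := expr]] otherwise [U when e do [S [M id := expr]]]]]

S
U
when e do M otherwise U
when e do when e do M otherwise M otherwise U
when e do when e do id := expr otherwise M otherwise U
when e do when e do id := expr otherwise id := expr otherwise U
when e do when e do id := expr otherwise id := expr otherwise when e do S
when e do when e do id := expr otherwise id := expr otherwise when e do M
when e do when e do id := expr otherwise id := expr otherwise when e do id := expr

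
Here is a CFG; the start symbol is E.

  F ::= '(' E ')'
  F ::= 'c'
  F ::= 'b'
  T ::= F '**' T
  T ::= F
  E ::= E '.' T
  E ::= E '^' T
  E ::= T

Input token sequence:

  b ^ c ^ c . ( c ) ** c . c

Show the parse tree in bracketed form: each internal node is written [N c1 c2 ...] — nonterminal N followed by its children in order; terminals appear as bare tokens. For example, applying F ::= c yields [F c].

E
E . T
E . T . T
E ^ T . T . T
E ^ T ^ T . T . T
T ^ T ^ T . T . T
F ^ T ^ T . T . T
b ^ T ^ T . T . T
b ^ F ^ T . T . T
b ^ c ^ T . T . T
b ^ c ^ F . T . T
b ^ c ^ c . T . T
b ^ c ^ c . F ** T . T
b ^ c ^ c . ( E ) ** T . T
b ^ c ^ c . ( T ) ** T . T
b ^ c ^ c . ( F ) ** T . T
b ^ c ^ c . ( c ) ** T . T
b ^ c ^ c . ( c ) ** F . T
b ^ c ^ c . ( c ) ** c . T
b ^ c ^ c . ( c ) ** c . F
b ^ c ^ c . ( c ) ** c . c

[E [E [E [E [E [T [F b]]] ^ [T [F c]]] ^ [T [F c]]] . [T [F ( [E [T [F c]]] )] ** [T [F c]]]] . [T [F c]]]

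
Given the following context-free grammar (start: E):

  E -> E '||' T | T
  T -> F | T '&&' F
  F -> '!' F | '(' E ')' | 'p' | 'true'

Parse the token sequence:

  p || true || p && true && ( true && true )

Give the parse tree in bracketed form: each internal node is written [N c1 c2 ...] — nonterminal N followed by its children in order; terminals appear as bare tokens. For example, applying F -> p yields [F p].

[E [E [E [T [F p]]] || [T [F true]]] || [T [T [T [F p]] && [F true]] && [F ( [E [T [T [F true]] && [F true]]] )]]]

E
E || T
E || T || T
T || T || T
F || T || T
p || T || T
p || F || T
p || true || T
p || true || T && F
p || true || T && F && F
p || true || F && F && F
p || true || p && F && F
p || true || p && true && F
p || true || p && true && ( E )
p || true || p && true && ( T )
p || true || p && true && ( T && F )
p || true || p && true && ( F && F )
p || true || p && true && ( true && F )
p || true || p && true && ( true && true )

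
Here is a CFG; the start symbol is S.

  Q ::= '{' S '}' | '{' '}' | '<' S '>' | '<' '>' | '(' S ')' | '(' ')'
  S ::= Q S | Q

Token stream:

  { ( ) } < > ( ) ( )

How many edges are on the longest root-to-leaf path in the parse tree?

[S [Q { [S [Q ( )]] }] [S [Q < >] [S [Q ( )] [S [Q ( )]]]]]

5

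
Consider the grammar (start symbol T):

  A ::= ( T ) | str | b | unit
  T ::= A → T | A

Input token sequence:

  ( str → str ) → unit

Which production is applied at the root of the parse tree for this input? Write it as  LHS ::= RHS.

T ::= A → T

[T [A ( [T [A str] → [T [A str]]] )] → [T [A unit]]]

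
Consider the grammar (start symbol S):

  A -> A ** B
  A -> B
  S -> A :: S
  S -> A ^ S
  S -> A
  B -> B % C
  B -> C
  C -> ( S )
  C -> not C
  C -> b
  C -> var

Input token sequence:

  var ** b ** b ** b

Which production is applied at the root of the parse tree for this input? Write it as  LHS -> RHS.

S -> A

[S [A [A [A [A [B [C var]]] ** [B [C b]]] ** [B [C b]]] ** [B [C b]]]]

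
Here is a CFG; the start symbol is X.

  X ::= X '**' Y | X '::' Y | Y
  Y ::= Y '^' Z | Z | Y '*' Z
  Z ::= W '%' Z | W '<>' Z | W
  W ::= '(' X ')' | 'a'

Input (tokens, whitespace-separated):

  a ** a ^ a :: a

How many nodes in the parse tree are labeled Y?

4

[X [X [X [Y [Z [W a]]]] ** [Y [Y [Z [W a]]] ^ [Z [W a]]]] :: [Y [Z [W a]]]]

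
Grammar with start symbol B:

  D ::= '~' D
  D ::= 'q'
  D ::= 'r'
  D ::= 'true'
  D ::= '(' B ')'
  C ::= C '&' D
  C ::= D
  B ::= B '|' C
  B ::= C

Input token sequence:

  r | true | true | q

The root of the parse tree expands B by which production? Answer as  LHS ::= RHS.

[B [B [B [B [C [D r]]] | [C [D true]]] | [C [D true]]] | [C [D q]]]

B ::= B '|' C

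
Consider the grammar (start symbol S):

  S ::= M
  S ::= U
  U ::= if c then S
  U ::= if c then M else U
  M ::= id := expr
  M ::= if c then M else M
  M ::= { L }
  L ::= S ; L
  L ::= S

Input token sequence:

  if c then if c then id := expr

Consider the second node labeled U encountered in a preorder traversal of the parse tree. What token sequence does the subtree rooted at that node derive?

[S [U if c then [S [U if c then [S [M id := expr]]]]]]

if c then id := expr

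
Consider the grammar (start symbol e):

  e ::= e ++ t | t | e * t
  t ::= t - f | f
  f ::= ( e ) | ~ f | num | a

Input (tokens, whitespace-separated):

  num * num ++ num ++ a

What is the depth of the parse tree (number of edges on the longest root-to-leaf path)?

[e [e [e [e [t [f num]]] * [t [f num]]] ++ [t [f num]]] ++ [t [f a]]]

6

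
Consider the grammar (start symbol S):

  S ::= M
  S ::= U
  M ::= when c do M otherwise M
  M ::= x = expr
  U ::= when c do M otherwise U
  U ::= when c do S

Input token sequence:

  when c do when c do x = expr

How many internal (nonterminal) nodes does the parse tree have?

[S [U when c do [S [U when c do [S [M x = expr]]]]]]

6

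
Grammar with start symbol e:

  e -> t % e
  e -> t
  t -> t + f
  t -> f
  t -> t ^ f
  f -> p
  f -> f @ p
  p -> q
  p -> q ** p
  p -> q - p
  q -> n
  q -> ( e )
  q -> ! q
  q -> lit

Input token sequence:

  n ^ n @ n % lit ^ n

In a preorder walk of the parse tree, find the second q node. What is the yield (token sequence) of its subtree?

n

[e [t [t [f [p [q n]]]] ^ [f [f [p [q n]]] @ [p [q n]]]] % [e [t [t [f [p [q lit]]]] ^ [f [p [q n]]]]]]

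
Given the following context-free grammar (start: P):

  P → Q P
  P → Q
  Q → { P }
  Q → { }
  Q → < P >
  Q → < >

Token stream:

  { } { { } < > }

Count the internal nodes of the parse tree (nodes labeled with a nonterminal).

[P [Q { }] [P [Q { [P [Q { }] [P [Q < >]]] }]]]

8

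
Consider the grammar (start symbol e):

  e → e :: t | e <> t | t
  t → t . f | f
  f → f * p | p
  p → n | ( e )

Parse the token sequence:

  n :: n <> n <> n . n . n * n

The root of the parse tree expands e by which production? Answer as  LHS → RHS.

[e [e [e [e [t [f [p n]]]] :: [t [f [p n]]]] <> [t [f [p n]]]] <> [t [t [t [f [p n]]] . [f [p n]]] . [f [f [p n]] * [p n]]]]

e → e <> t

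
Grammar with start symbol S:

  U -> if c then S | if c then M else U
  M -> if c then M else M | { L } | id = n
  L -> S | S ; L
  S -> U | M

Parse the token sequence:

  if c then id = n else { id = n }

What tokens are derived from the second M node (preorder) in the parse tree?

[S [M if c then [M id = n] else [M { [L [S [M id = n]]] }]]]

id = n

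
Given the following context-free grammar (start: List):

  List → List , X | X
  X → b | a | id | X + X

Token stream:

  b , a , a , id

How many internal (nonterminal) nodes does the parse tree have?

8

[List [List [List [List [X b]] , [X a]] , [X a]] , [X id]]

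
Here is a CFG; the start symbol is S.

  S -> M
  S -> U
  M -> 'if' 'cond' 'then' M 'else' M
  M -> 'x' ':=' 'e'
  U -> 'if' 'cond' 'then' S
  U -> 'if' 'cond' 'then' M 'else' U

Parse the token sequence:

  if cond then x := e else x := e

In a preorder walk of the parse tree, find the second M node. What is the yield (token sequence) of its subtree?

x := e

[S [M if cond then [M x := e] else [M x := e]]]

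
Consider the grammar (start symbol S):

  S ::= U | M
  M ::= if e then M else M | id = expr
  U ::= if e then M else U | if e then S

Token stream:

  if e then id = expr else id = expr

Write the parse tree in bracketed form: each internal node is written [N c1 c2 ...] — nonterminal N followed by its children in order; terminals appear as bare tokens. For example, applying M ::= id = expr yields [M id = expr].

S
M
if e then M else M
if e then id = expr else M
if e then id = expr else id = expr

[S [M if e then [M id = expr] else [M id = expr]]]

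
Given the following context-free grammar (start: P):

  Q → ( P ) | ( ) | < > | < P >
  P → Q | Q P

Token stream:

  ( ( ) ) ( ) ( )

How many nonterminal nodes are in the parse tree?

8

[P [Q ( [P [Q ( )]] )] [P [Q ( )] [P [Q ( )]]]]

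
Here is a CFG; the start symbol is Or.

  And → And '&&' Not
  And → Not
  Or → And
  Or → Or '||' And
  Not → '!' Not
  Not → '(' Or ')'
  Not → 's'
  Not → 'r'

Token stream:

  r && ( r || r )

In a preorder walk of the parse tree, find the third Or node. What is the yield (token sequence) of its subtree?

r

[Or [And [And [Not r]] && [Not ( [Or [Or [And [Not r]]] || [And [Not r]]] )]]]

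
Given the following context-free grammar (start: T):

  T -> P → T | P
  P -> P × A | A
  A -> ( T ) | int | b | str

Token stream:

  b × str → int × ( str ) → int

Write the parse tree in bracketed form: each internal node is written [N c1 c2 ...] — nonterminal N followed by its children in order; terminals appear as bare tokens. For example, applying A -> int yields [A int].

T
P → T
P × A → T
A × A → T
b × A → T
b × str → T
b × str → P → T
b × str → P × A → T
b × str → A × A → T
b × str → int × A → T
b × str → int × ( T ) → T
b × str → int × ( P ) → T
b × str → int × ( A ) → T
b × str → int × ( str ) → T
b × str → int × ( str ) → P
b × str → int × ( str ) → A
b × str → int × ( str ) → int

[T [P [P [A b]] × [A str]] → [T [P [P [A int]] × [A ( [T [P [A str]]] )]] → [T [P [A int]]]]]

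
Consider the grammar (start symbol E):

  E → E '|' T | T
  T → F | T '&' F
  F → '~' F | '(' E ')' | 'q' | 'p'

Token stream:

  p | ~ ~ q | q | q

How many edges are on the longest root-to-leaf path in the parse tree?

7

[E [E [E [E [T [F p]]] | [T [F ~ [F ~ [F q]]]]] | [T [F q]]] | [T [F q]]]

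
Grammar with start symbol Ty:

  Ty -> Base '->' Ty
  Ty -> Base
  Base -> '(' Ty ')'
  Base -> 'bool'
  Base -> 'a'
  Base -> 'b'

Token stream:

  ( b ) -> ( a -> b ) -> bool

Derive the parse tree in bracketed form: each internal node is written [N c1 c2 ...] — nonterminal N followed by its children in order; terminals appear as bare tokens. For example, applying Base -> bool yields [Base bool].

Ty
Base -> Ty
( Ty ) -> Ty
( Base ) -> Ty
( b ) -> Ty
( b ) -> Base -> Ty
( b ) -> ( Ty ) -> Ty
( b ) -> ( Base -> Ty ) -> Ty
( b ) -> ( a -> Ty ) -> Ty
( b ) -> ( a -> Base ) -> Ty
( b ) -> ( a -> b ) -> Ty
( b ) -> ( a -> b ) -> Base
( b ) -> ( a -> b ) -> bool

[Ty [Base ( [Ty [Base b]] )] -> [Ty [Base ( [Ty [Base a] -> [Ty [Base b]]] )] -> [Ty [Base bool]]]]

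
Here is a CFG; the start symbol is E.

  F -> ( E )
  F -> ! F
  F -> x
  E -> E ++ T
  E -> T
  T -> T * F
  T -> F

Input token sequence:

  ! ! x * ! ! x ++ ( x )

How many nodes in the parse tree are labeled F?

8

[E [E [T [T [F ! [F ! [F x]]]] * [F ! [F ! [F x]]]]] ++ [T [F ( [E [T [F x]]] )]]]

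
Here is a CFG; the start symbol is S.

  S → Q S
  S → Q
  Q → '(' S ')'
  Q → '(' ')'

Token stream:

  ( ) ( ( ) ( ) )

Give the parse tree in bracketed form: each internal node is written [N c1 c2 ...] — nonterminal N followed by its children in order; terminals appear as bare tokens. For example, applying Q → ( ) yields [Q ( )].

[S [Q ( )] [S [Q ( [S [Q ( )] [S [Q ( )]]] )]]]

S
Q S
( ) S
( ) Q
( ) ( S )
( ) ( Q S )
( ) ( ( ) S )
( ) ( ( ) Q )
( ) ( ( ) ( ) )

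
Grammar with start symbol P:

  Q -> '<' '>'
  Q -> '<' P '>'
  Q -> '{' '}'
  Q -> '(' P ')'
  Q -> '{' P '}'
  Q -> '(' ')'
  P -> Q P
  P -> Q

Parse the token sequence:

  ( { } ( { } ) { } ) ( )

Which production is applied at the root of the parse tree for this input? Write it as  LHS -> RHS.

P -> Q P

[P [Q ( [P [Q { }] [P [Q ( [P [Q { }]] )] [P [Q { }]]]] )] [P [Q ( )]]]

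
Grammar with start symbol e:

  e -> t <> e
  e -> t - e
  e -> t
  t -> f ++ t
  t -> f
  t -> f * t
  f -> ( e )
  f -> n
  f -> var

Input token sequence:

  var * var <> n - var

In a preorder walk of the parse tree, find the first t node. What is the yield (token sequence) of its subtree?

var * var

[e [t [f var] * [t [f var]]] <> [e [t [f n]] - [e [t [f var]]]]]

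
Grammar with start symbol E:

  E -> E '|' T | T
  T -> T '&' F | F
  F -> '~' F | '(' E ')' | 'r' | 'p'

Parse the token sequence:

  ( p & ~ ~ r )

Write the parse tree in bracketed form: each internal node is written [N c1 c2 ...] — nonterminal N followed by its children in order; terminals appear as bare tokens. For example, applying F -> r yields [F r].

[E [T [F ( [E [T [T [F p]] & [F ~ [F ~ [F r]]]]] )]]]

E
T
F
( E )
( T )
( T & F )
( F & F )
( p & F )
( p & ~ F )
( p & ~ ~ F )
( p & ~ ~ r )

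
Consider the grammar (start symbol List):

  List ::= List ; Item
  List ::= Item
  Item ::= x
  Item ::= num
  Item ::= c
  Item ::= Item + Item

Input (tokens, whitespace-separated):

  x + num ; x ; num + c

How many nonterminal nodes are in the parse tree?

10

[List [List [List [Item [Item x] + [Item num]]] ; [Item x]] ; [Item [Item num] + [Item c]]]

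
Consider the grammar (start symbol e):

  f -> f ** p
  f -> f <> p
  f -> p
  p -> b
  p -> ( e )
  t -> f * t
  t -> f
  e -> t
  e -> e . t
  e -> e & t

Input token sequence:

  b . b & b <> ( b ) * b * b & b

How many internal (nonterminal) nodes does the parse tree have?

[e [e [e [e [t [f [p b]]]] . [t [f [p b]]]] & [t [f [f [p b]] <> [p ( [e [t [f [p b]]]] )]] * [t [f [p b]] * [t [f [p b]]]]]] & [t [f [p b]]]]

28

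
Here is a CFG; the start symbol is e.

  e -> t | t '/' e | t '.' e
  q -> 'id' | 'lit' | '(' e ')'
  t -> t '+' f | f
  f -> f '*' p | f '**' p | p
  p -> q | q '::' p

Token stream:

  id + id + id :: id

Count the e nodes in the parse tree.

1

[e [t [t [t [f [p [q id]]]] + [f [p [q id]]]] + [f [p [q id] :: [p [q id]]]]]]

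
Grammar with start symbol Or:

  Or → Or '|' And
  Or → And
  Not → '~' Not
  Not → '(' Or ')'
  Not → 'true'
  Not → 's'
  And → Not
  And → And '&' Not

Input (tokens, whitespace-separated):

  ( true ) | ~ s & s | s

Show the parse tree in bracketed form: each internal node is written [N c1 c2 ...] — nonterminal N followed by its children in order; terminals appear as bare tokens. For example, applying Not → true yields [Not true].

Or
Or | And
Or | And | And
And | And | And
Not | And | And
( Or ) | And | And
( And ) | And | And
( Not ) | And | And
( true ) | And | And
( true ) | And & Not | And
( true ) | Not & Not | And
( true ) | ~ Not & Not | And
( true ) | ~ s & Not | And
( true ) | ~ s & s | And
( true ) | ~ s & s | Not
( true ) | ~ s & s | s

[Or [Or [Or [And [Not ( [Or [And [Not true]]] )]]] | [And [And [Not ~ [Not s]]] & [Not s]]] | [And [Not s]]]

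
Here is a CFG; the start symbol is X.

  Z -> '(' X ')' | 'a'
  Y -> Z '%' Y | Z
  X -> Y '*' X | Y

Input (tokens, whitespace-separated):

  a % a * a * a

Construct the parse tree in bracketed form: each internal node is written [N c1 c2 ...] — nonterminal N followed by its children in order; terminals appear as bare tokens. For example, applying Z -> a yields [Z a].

[X [Y [Z a] % [Y [Z a]]] * [X [Y [Z a]] * [X [Y [Z a]]]]]

X
Y * X
Z % Y * X
a % Y * X
a % Z * X
a % a * X
a % a * Y * X
a % a * Z * X
a % a * a * X
a % a * a * Y
a % a * a * Z
a % a * a * a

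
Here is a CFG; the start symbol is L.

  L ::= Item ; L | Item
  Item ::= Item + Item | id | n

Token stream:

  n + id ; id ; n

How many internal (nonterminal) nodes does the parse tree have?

[L [Item [Item n] + [Item id]] ; [L [Item id] ; [L [Item n]]]]

8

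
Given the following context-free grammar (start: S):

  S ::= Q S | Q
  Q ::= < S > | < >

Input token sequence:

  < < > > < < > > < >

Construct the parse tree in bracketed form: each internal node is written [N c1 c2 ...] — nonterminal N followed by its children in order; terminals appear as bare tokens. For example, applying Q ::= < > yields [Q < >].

[S [Q < [S [Q < >]] >] [S [Q < [S [Q < >]] >] [S [Q < >]]]]

S
Q S
< S > S
< Q > S
< < > > S
< < > > Q S
< < > > < S > S
< < > > < Q > S
< < > > < < > > S
< < > > < < > > Q
< < > > < < > > < >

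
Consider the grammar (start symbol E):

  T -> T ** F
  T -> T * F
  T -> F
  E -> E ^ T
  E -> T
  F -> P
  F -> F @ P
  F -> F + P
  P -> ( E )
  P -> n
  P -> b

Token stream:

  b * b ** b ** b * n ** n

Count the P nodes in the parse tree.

6

[E [T [T [T [T [T [T [F [P b]]] * [F [P b]]] ** [F [P b]]] ** [F [P b]]] * [F [P n]]] ** [F [P n]]]]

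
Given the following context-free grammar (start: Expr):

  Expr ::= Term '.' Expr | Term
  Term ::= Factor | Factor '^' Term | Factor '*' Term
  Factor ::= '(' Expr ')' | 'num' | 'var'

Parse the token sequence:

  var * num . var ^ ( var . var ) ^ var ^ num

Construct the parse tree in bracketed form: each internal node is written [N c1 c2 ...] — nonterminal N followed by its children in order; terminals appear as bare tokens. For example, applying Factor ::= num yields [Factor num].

[Expr [Term [Factor var] * [Term [Factor num]]] . [Expr [Term [Factor var] ^ [Term [Factor ( [Expr [Term [Factor var]] . [Expr [Term [Factor var]]]] )] ^ [Term [Factor var] ^ [Term [Factor num]]]]]]]

Expr
Term . Expr
Factor * Term . Expr
var * Term . Expr
var * Factor . Expr
var * num . Expr
var * num . Term
var * num . Factor ^ Term
var * num . var ^ Term
var * num . var ^ Factor ^ Term
var * num . var ^ ( Expr ) ^ Term
var * num . var ^ ( Term . Expr ) ^ Term
var * num . var ^ ( Factor . Expr ) ^ Term
var * num . var ^ ( var . Expr ) ^ Term
var * num . var ^ ( var . Term ) ^ Term
var * num . var ^ ( var . Factor ) ^ Term
var * num . var ^ ( var . var ) ^ Term
var * num . var ^ ( var . var ) ^ Factor ^ Term
var * num . var ^ ( var . var ) ^ var ^ Term
var * num . var ^ ( var . var ) ^ var ^ Factor
var * num . var ^ ( var . var ) ^ var ^ num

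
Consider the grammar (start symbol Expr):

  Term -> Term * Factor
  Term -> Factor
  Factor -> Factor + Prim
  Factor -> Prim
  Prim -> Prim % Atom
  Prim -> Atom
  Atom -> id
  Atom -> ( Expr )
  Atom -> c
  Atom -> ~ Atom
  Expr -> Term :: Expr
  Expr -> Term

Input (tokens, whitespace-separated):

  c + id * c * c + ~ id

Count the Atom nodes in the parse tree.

[Expr [Term [Term [Term [Factor [Factor [Prim [Atom c]]] + [Prim [Atom id]]]] * [Factor [Prim [Atom c]]]] * [Factor [Factor [Prim [Atom c]]] + [Prim [Atom ~ [Atom id]]]]]]

6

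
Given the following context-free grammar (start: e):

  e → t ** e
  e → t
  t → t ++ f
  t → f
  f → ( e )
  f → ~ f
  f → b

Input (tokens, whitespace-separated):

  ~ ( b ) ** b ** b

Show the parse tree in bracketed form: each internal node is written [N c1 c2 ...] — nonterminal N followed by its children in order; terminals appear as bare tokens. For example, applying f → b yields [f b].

[e [t [f ~ [f ( [e [t [f b]]] )]]] ** [e [t [f b]] ** [e [t [f b]]]]]

e
t ** e
f ** e
~ f ** e
~ ( e ) ** e
~ ( t ) ** e
~ ( f ) ** e
~ ( b ) ** e
~ ( b ) ** t ** e
~ ( b ) ** f ** e
~ ( b ) ** b ** e
~ ( b ) ** b ** t
~ ( b ) ** b ** f
~ ( b ) ** b ** b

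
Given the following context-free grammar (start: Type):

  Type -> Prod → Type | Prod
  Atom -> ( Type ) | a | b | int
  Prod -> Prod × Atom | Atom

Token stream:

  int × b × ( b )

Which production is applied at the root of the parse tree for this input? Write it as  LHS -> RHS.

[Type [Prod [Prod [Prod [Atom int]] × [Atom b]] × [Atom ( [Type [Prod [Atom b]]] )]]]

Type -> Prod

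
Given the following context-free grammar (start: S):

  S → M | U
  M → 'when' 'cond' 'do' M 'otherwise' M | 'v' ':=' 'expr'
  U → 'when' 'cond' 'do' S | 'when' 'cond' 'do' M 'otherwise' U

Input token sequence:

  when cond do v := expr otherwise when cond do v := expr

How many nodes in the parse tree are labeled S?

2

[S [U when cond do [M v := expr] otherwise [U when cond do [S [M v := expr]]]]]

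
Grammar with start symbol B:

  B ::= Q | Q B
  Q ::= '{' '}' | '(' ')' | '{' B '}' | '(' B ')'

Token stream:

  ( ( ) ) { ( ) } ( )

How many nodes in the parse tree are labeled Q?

[B [Q ( [B [Q ( )]] )] [B [Q { [B [Q ( )]] }] [B [Q ( )]]]]

5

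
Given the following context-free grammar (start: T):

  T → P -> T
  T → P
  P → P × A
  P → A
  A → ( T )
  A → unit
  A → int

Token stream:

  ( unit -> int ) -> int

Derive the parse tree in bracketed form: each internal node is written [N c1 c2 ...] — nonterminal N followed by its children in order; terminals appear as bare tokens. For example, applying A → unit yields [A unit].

T
P -> T
A -> T
( T ) -> T
( P -> T ) -> T
( A -> T ) -> T
( unit -> T ) -> T
( unit -> P ) -> T
( unit -> A ) -> T
( unit -> int ) -> T
( unit -> int ) -> P
( unit -> int ) -> A
( unit -> int ) -> int

[T [P [A ( [T [P [A unit]] -> [T [P [A int]]]] )]] -> [T [P [A int]]]]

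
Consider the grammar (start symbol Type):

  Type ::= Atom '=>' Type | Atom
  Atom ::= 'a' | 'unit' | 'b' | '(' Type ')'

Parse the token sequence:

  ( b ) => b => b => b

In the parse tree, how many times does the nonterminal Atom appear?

[Type [Atom ( [Type [Atom b]] )] => [Type [Atom b] => [Type [Atom b] => [Type [Atom b]]]]]

5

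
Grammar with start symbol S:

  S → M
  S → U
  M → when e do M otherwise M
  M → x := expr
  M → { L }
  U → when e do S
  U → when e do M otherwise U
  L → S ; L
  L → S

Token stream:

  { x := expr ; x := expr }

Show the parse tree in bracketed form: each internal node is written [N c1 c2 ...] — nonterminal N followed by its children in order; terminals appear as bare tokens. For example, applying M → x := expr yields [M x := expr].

[S [M { [L [S [M x := expr]] ; [L [S [M x := expr]]]] }]]

S
M
{ L }
{ S ; L }
{ M ; L }
{ x := expr ; L }
{ x := expr ; S }
{ x := expr ; M }
{ x := expr ; x := expr }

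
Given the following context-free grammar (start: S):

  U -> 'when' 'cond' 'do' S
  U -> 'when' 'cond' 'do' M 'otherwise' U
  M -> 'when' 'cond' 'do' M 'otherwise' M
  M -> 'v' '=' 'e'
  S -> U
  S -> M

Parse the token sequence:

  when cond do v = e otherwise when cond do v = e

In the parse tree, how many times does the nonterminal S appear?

[S [U when cond do [M v = e] otherwise [U when cond do [S [M v = e]]]]]

2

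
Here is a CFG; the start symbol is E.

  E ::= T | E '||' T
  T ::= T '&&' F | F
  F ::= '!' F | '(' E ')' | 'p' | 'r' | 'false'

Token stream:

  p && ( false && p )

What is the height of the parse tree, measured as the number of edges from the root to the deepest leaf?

7

[E [T [T [F p]] && [F ( [E [T [T [F false]] && [F p]]] )]]]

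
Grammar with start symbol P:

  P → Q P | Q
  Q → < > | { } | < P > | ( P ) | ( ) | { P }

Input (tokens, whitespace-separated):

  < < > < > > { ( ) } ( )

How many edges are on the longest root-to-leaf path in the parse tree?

[P [Q < [P [Q < >] [P [Q < >]]] >] [P [Q { [P [Q ( )]] }] [P [Q ( )]]]]

5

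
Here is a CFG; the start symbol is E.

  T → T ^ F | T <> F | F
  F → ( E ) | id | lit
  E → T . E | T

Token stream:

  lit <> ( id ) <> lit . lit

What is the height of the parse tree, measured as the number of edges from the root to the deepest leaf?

7

[E [T [T [T [F lit]] <> [F ( [E [T [F id]]] )]] <> [F lit]] . [E [T [F lit]]]]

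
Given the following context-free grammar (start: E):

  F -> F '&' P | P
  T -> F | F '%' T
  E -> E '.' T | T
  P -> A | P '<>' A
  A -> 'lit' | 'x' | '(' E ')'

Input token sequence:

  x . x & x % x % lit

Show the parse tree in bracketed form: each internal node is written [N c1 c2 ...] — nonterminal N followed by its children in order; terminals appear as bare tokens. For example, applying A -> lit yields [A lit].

E
E . T
T . T
F . T
P . T
A . T
x . T
x . F % T
x . F & P % T
x . P & P % T
x . A & P % T
x . x & P % T
x . x & A % T
x . x & x % T
x . x & x % F % T
x . x & x % P % T
x . x & x % A % T
x . x & x % x % T
x . x & x % x % F
x . x & x % x % P
x . x & x % x % A
x . x & x % x % lit

[E [E [T [F [P [A x]]]]] . [T [F [F [P [A x]]] & [P [A x]]] % [T [F [P [A x]]] % [T [F [P [A lit]]]]]]]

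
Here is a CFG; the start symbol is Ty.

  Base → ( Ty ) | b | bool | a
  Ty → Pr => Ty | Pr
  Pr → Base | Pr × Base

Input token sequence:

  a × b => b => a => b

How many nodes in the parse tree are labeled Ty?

[Ty [Pr [Pr [Base a]] × [Base b]] => [Ty [Pr [Base b]] => [Ty [Pr [Base a]] => [Ty [Pr [Base b]]]]]]

4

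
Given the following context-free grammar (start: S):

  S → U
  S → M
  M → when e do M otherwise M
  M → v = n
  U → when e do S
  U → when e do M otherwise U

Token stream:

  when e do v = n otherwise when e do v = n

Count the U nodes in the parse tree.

[S [U when e do [M v = n] otherwise [U when e do [S [M v = n]]]]]

2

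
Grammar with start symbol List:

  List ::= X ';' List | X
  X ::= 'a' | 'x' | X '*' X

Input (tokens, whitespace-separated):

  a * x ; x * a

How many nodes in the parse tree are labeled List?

2

[List [X [X a] * [X x]] ; [List [X [X x] * [X a]]]]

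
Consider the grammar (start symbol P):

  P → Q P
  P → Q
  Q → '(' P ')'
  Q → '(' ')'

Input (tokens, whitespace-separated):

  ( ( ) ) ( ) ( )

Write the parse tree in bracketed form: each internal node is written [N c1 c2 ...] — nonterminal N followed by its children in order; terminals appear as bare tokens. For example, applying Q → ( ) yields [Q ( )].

P
Q P
( P ) P
( Q ) P
( ( ) ) P
( ( ) ) Q P
( ( ) ) ( ) P
( ( ) ) ( ) Q
( ( ) ) ( ) ( )

[P [Q ( [P [Q ( )]] )] [P [Q ( )] [P [Q ( )]]]]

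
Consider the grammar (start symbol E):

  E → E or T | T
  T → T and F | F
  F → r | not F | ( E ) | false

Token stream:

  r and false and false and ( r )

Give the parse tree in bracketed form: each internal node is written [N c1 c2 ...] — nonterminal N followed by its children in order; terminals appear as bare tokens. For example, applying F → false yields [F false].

[E [T [T [T [T [F r]] and [F false]] and [F false]] and [F ( [E [T [F r]]] )]]]

E
T
T and F
T and F and F
T and F and F and F
F and F and F and F
r and F and F and F
r and false and F and F
r and false and false and F
r and false and false and ( E )
r and false and false and ( T )
r and false and false and ( F )
r and false and false and ( r )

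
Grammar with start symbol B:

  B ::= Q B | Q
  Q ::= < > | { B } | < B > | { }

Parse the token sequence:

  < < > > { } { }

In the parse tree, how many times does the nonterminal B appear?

4

[B [Q < [B [Q < >]] >] [B [Q { }] [B [Q { }]]]]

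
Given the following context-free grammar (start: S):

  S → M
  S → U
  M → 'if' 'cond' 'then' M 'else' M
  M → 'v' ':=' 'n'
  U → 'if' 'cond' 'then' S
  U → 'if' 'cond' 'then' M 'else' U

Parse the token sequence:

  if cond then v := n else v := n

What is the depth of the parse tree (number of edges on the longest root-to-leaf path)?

3

[S [M if cond then [M v := n] else [M v := n]]]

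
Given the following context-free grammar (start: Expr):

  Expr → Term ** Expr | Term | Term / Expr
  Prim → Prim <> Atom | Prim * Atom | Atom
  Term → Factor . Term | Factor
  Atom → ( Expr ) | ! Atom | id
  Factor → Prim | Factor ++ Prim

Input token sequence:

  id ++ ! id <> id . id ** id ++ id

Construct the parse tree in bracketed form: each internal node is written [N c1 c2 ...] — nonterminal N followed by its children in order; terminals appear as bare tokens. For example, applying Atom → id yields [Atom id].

Expr
Term ** Expr
Factor . Term ** Expr
Factor ++ Prim . Term ** Expr
Prim ++ Prim . Term ** Expr
Atom ++ Prim . Term ** Expr
id ++ Prim . Term ** Expr
id ++ Prim <> Atom . Term ** Expr
id ++ Atom <> Atom . Term ** Expr
id ++ ! Atom <> Atom . Term ** Expr
id ++ ! id <> Atom . Term ** Expr
id ++ ! id <> id . Term ** Expr
id ++ ! id <> id . Factor ** Expr
id ++ ! id <> id . Prim ** Expr
id ++ ! id <> id . Atom ** Expr
id ++ ! id <> id . id ** Expr
id ++ ! id <> id . id ** Term
id ++ ! id <> id . id ** Factor
id ++ ! id <> id . id ** Factor ++ Prim
id ++ ! id <> id . id ** Prim ++ Prim
id ++ ! id <> id . id ** Atom ++ Prim
id ++ ! id <> id . id ** id ++ Prim
id ++ ! id <> id . id ** id ++ Atom
id ++ ! id <> id . id ** id ++ id

[Expr [Term [Factor [Factor [Prim [Atom id]]] ++ [Prim [Prim [Atom ! [Atom id]]] <> [Atom id]]] . [Term [Factor [Prim [Atom id]]]]] ** [Expr [Term [Factor [Factor [Prim [Atom id]]] ++ [Prim [Atom id]]]]]]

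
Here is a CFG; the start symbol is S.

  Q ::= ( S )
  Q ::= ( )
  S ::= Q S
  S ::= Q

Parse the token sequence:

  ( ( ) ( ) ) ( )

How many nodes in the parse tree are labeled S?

4

[S [Q ( [S [Q ( )] [S [Q ( )]]] )] [S [Q ( )]]]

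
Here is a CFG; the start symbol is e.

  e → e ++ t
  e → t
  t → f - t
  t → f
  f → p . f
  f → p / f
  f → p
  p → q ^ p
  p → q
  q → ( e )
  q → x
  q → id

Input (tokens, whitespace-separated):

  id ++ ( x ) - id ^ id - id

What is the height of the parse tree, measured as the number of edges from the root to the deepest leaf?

[e [e [t [f [p [q id]]]]] ++ [t [f [p [q ( [e [t [f [p [q x]]]]] )]]] - [t [f [p [q id] ^ [p [q id]]]] - [t [f [p [q id]]]]]]]

10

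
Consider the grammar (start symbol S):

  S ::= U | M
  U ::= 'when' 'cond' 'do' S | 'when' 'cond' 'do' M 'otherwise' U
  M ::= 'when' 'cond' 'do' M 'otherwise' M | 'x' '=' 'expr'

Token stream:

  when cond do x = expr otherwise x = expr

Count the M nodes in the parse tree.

[S [M when cond do [M x = expr] otherwise [M x = expr]]]

3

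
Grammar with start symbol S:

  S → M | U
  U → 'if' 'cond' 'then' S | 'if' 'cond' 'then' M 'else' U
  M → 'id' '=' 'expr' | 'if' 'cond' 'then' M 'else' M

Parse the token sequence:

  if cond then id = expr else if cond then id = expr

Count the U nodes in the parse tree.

2

[S [U if cond then [M id = expr] else [U if cond then [S [M id = expr]]]]]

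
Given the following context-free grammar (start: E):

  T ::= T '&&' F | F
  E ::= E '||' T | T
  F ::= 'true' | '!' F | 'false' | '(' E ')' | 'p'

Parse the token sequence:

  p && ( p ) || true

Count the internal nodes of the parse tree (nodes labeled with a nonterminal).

11

[E [E [T [T [F p]] && [F ( [E [T [F p]]] )]]] || [T [F true]]]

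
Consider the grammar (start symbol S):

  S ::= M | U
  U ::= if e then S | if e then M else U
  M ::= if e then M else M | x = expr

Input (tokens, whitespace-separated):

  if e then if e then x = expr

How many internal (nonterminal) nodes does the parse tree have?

6

[S [U if e then [S [U if e then [S [M x = expr]]]]]]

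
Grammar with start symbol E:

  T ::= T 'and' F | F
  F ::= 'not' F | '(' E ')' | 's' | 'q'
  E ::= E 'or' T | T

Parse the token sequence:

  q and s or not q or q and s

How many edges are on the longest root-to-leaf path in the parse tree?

6

[E [E [E [T [T [F q]] and [F s]]] or [T [F not [F q]]]] or [T [T [F q]] and [F s]]]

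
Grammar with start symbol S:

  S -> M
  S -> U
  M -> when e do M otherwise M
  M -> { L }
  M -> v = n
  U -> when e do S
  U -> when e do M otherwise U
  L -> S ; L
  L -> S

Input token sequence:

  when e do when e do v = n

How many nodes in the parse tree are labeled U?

[S [U when e do [S [U when e do [S [M v = n]]]]]]

2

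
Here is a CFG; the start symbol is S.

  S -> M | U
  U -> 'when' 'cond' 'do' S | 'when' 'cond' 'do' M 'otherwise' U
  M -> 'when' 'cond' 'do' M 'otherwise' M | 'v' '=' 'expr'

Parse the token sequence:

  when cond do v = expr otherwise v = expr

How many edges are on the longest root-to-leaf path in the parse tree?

3

[S [M when cond do [M v = expr] otherwise [M v = expr]]]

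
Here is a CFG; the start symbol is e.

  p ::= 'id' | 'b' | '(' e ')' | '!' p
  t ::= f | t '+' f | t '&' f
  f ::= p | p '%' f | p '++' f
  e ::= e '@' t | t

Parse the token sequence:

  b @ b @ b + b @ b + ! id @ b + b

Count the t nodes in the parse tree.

[e [e [e [e [e [t [f [p b]]]] @ [t [f [p b]]]] @ [t [t [f [p b]]] + [f [p b]]]] @ [t [t [f [p b]]] + [f [p ! [p id]]]]] @ [t [t [f [p b]]] + [f [p b]]]]

8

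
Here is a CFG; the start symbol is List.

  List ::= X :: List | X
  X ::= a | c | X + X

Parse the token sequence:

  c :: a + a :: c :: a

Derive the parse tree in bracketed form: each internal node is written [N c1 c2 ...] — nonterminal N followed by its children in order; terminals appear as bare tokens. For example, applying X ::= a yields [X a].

List
X :: List
c :: List
c :: X :: List
c :: X + X :: List
c :: a + X :: List
c :: a + a :: List
c :: a + a :: X :: List
c :: a + a :: c :: List
c :: a + a :: c :: X
c :: a + a :: c :: a

[List [X c] :: [List [X [X a] + [X a]] :: [List [X c] :: [List [X a]]]]]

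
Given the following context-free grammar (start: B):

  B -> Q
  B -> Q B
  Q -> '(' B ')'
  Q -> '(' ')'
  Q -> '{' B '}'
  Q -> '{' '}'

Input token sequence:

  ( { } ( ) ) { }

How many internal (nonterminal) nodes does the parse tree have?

8

[B [Q ( [B [Q { }] [B [Q ( )]]] )] [B [Q { }]]]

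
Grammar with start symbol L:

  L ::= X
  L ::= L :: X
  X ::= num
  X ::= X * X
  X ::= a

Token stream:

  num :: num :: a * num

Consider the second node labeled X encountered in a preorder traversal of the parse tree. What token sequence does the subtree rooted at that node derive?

num

[L [L [L [X num]] :: [X num]] :: [X [X a] * [X num]]]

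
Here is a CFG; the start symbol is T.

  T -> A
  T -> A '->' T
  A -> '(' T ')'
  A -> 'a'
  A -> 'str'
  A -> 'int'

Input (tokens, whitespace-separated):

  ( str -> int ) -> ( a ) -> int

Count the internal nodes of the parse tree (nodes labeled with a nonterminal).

[T [A ( [T [A str] -> [T [A int]]] )] -> [T [A ( [T [A a]] )] -> [T [A int]]]]

12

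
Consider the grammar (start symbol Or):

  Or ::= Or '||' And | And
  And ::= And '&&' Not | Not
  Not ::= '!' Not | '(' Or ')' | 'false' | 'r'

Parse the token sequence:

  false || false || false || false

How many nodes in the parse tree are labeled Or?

4

[Or [Or [Or [Or [And [Not false]]] || [And [Not false]]] || [And [Not false]]] || [And [Not false]]]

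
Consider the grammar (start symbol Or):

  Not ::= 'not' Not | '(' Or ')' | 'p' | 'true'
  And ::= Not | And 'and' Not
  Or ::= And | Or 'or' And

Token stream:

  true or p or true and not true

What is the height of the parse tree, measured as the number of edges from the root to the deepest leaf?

[Or [Or [Or [And [Not true]]] or [And [Not p]]] or [And [And [Not true]] and [Not not [Not true]]]]

5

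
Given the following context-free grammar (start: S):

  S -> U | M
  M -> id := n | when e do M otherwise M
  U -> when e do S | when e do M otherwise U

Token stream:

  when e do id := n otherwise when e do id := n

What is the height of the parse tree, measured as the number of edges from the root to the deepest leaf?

5

[S [U when e do [M id := n] otherwise [U when e do [S [M id := n]]]]]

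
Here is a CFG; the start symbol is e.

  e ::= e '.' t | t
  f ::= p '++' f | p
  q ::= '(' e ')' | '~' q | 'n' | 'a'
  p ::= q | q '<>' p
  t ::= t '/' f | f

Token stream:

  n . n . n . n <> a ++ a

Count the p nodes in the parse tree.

[e [e [e [e [t [f [p [q n]]]]] . [t [f [p [q n]]]]] . [t [f [p [q n]]]]] . [t [f [p [q n] <> [p [q a]]] ++ [f [p [q a]]]]]]

6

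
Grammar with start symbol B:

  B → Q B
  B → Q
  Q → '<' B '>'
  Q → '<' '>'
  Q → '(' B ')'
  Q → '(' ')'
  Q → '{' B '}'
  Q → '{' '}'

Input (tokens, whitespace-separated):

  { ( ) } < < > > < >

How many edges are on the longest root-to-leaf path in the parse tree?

[B [Q { [B [Q ( )]] }] [B [Q < [B [Q < >]] >] [B [Q < >]]]]

5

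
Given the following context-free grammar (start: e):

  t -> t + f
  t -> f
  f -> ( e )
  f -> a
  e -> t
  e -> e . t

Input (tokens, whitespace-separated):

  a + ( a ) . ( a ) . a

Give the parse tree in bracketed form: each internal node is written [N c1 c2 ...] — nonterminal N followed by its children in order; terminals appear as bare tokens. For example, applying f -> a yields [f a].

[e [e [e [t [t [f a]] + [f ( [e [t [f a]]] )]]] . [t [f ( [e [t [f a]]] )]]] . [t [f a]]]

e
e . t
e . t . t
t . t . t
t + f . t . t
f + f . t . t
a + f . t . t
a + ( e ) . t . t
a + ( t ) . t . t
a + ( f ) . t . t
a + ( a ) . t . t
a + ( a ) . f . t
a + ( a ) . ( e ) . t
a + ( a ) . ( t ) . t
a + ( a ) . ( f ) . t
a + ( a ) . ( a ) . t
a + ( a ) . ( a ) . f
a + ( a ) . ( a ) . a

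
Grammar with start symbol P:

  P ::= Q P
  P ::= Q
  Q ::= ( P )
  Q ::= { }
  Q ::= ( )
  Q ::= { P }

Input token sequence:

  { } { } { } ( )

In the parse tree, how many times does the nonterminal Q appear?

4

[P [Q { }] [P [Q { }] [P [Q { }] [P [Q ( )]]]]]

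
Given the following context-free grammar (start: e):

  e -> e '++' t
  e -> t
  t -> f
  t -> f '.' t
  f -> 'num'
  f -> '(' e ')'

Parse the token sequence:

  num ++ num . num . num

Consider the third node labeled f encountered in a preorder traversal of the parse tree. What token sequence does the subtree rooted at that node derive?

num

[e [e [t [f num]]] ++ [t [f num] . [t [f num] . [t [f num]]]]]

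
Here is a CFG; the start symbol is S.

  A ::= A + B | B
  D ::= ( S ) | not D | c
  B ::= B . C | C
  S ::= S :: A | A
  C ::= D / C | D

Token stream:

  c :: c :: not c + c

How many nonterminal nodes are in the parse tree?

[S [S [S [A [B [C [D c]]]]] :: [A [B [C [D c]]]]] :: [A [A [B [C [D not [D c]]]]] + [B [C [D c]]]]]

20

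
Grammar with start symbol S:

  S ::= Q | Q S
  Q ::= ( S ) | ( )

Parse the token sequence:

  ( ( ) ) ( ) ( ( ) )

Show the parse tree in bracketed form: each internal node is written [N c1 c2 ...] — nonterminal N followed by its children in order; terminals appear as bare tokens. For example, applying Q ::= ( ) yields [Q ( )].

[S [Q ( [S [Q ( )]] )] [S [Q ( )] [S [Q ( [S [Q ( )]] )]]]]

S
Q S
( S ) S
( Q ) S
( ( ) ) S
( ( ) ) Q S
( ( ) ) ( ) S
( ( ) ) ( ) Q
( ( ) ) ( ) ( S )
( ( ) ) ( ) ( Q )
( ( ) ) ( ) ( ( ) )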